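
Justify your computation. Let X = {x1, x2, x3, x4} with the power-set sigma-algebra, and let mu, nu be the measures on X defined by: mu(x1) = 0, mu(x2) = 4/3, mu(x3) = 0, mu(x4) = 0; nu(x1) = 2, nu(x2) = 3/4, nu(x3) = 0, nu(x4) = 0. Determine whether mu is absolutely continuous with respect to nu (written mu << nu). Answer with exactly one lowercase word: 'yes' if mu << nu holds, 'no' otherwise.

mu << nu means: every nu-null measurable set is also mu-null; equivalently, for every atom x, if nu({x}) = 0 then mu({x}) = 0.
Checking each atom:
  x1: nu = 2 > 0 -> no constraint.
  x2: nu = 3/4 > 0 -> no constraint.
  x3: nu = 0, mu = 0 -> consistent with mu << nu.
  x4: nu = 0, mu = 0 -> consistent with mu << nu.
No atom violates the condition. Therefore mu << nu.

yes


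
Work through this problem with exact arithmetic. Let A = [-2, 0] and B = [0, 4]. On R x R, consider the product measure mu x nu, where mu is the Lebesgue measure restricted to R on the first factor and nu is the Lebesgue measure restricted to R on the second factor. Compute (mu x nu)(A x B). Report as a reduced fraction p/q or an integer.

For a measurable rectangle A x B, the product measure satisfies
  (mu x nu)(A x B) = mu(A) * nu(B).
  mu(A) = 2.
  nu(B) = 4.
  (mu x nu)(A x B) = 2 * 4 = 8.

8


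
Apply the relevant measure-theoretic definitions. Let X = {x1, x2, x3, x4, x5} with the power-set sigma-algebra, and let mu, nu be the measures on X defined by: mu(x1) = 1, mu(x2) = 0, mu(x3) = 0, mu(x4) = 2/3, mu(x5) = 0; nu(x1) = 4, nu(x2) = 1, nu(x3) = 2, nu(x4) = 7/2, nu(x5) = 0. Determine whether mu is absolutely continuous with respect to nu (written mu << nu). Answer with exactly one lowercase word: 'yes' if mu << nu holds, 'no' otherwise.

mu << nu means: every nu-null measurable set is also mu-null; equivalently, for every atom x, if nu({x}) = 0 then mu({x}) = 0.
Checking each atom:
  x1: nu = 4 > 0 -> no constraint.
  x2: nu = 1 > 0 -> no constraint.
  x3: nu = 2 > 0 -> no constraint.
  x4: nu = 7/2 > 0 -> no constraint.
  x5: nu = 0, mu = 0 -> consistent with mu << nu.
No atom violates the condition. Therefore mu << nu.

yes


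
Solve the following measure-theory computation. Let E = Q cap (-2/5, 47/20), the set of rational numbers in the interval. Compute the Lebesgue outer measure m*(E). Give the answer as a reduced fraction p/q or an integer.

The set Q cap (-2/5, 47/20) is countable (a subset of the countable set Q). Lebesgue outer measure of any countable set is 0: each singleton {q} has m*({q}) = 0, and by countable subadditivity m*(union_k {q_k}) <= sum_k m*({q_k}) = sum_k 0 = 0. The reverse inequality m*(E) >= 0 is automatic. So m*(Q cap (-2/5, 47/20)) = 0.

0


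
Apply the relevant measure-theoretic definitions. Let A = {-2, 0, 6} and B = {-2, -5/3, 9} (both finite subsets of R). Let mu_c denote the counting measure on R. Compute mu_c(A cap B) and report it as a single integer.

Counting measure on a finite set equals cardinality. mu_c(A cap B) = |A cap B| (elements appearing in both).
Enumerating the elements of A that also lie in B gives 1 element(s).
So mu_c(A cap B) = 1.

1


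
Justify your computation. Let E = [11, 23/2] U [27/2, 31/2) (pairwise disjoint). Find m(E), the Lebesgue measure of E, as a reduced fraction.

For pairwise disjoint intervals, m(union_i I_i) = sum_i m(I_i),
and m is invariant under swapping open/closed endpoints (single points have measure 0).
So m(E) = sum_i (b_i - a_i).
  I_1 has length 23/2 - 11 = 1/2.
  I_2 has length 31/2 - 27/2 = 2.
Summing:
  m(E) = 1/2 + 2 = 5/2.

5/2


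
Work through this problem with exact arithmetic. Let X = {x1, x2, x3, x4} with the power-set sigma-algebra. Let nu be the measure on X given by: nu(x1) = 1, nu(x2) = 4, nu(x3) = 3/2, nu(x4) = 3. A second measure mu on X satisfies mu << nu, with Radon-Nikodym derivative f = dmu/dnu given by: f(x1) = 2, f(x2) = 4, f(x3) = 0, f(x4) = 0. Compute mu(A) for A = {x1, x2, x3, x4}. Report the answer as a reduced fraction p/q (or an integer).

By the defining property of the Radon-Nikodym derivative, for every measurable set A,
  mu(A) = integral_A f dnu.
Since nu is a discrete measure concentrated on the atoms of X, the integral over A reduces to the sum
  mu(A) = sum_{x in A} f(x) * nu({x}).
Computing each term:
  x1: f(x1) * nu(x1) = 2 * 1 = 2.
  x2: f(x2) * nu(x2) = 4 * 4 = 16.
  x3: f(x3) * nu(x3) = 0 * 3/2 = 0.
  x4: f(x4) * nu(x4) = 0 * 3 = 0.
Summing: mu(A) = 2 + 16 + 0 + 0 = 18.

18


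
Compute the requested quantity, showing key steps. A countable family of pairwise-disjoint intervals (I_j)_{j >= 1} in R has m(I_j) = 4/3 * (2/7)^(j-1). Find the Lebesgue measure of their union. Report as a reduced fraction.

By countable additivity of the Lebesgue measure on pairwise disjoint measurable sets,
  m(union_{j >= 1} I_j) = sum_{j >= 1} m(I_j) = sum_{j >= 1} a * r^(j-1),
  with a = 4/3 and r = 2/7.
Since 0 < r = 2/7 < 1, the geometric series converges:
  sum_{j >= 1} a * r^(j-1) = a / (1 - r).
  = 4/3 / (1 - 2/7)
  = 4/3 / (5/7)
  = 28/15.

28/15


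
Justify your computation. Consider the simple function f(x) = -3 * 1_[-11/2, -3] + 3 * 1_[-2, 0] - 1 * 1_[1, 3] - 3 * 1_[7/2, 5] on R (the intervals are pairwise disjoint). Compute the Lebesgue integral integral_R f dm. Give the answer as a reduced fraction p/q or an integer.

For a simple function f = sum_i c_i * 1_{A_i} with disjoint A_i,
  integral f dm = sum_i c_i * m(A_i).
Lengths of the A_i:
  m(A_1) = -3 - (-11/2) = 5/2.
  m(A_2) = 0 - (-2) = 2.
  m(A_3) = 3 - 1 = 2.
  m(A_4) = 5 - 7/2 = 3/2.
Contributions c_i * m(A_i):
  (-3) * (5/2) = -15/2.
  (3) * (2) = 6.
  (-1) * (2) = -2.
  (-3) * (3/2) = -9/2.
Total: -15/2 + 6 - 2 - 9/2 = -8.

-8


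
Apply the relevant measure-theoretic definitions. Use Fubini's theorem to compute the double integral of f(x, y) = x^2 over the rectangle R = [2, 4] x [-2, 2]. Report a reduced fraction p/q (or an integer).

f(x, y) is a tensor product of a function of x and a function of y, and both factors are bounded continuous (hence Lebesgue integrable) on the rectangle, so Fubini's theorem applies:
  integral_R f d(m x m) = (integral_a1^b1 x^2 dx) * (integral_a2^b2 1 dy).
Inner integral in x: integral_{2}^{4} x^2 dx = (4^3 - 2^3)/3
  = 56/3.
Inner integral in y: integral_{-2}^{2} 1 dy = (2^1 - (-2)^1)/1
  = 4.
Product: (56/3) * (4) = 224/3.

224/3


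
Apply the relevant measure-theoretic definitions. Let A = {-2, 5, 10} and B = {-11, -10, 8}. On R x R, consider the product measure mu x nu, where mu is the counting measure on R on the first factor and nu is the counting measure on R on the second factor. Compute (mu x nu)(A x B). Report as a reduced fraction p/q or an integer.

For a measurable rectangle A x B, the product measure satisfies
  (mu x nu)(A x B) = mu(A) * nu(B).
  mu(A) = 3.
  nu(B) = 3.
  (mu x nu)(A x B) = 3 * 3 = 9.

9


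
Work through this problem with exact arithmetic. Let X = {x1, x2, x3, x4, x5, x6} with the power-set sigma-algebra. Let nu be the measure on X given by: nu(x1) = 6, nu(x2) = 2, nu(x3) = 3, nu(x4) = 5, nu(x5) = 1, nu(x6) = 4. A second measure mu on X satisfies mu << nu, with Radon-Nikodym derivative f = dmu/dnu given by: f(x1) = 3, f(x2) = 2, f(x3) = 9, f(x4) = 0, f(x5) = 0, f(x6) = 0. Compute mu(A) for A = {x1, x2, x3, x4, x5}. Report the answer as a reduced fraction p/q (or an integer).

By the defining property of the Radon-Nikodym derivative, for every measurable set A,
  mu(A) = integral_A f dnu.
Since nu is a discrete measure concentrated on the atoms of X, the integral over A reduces to the sum
  mu(A) = sum_{x in A} f(x) * nu({x}).
Computing each term:
  x1: f(x1) * nu(x1) = 3 * 6 = 18.
  x2: f(x2) * nu(x2) = 2 * 2 = 4.
  x3: f(x3) * nu(x3) = 9 * 3 = 27.
  x4: f(x4) * nu(x4) = 0 * 5 = 0.
  x5: f(x5) * nu(x5) = 0 * 1 = 0.
Summing: mu(A) = 18 + 4 + 27 + 0 + 0 = 49.

49


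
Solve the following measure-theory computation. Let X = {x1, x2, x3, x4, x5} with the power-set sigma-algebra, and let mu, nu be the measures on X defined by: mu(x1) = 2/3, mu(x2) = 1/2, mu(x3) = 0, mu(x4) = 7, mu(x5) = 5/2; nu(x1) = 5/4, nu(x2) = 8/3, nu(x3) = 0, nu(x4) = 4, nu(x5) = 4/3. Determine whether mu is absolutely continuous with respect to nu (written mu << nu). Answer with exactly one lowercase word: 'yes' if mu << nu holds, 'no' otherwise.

mu << nu means: every nu-null measurable set is also mu-null; equivalently, for every atom x, if nu({x}) = 0 then mu({x}) = 0.
Checking each atom:
  x1: nu = 5/4 > 0 -> no constraint.
  x2: nu = 8/3 > 0 -> no constraint.
  x3: nu = 0, mu = 0 -> consistent with mu << nu.
  x4: nu = 4 > 0 -> no constraint.
  x5: nu = 4/3 > 0 -> no constraint.
No atom violates the condition. Therefore mu << nu.

yes


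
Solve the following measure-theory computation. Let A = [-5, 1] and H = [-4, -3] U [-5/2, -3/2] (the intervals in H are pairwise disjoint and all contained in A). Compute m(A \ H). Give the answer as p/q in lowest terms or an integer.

The ambient interval has length m(A) = 1 - (-5) = 6.
Since the holes are disjoint and sit inside A, by finite additivity
  m(H) = sum_i (b_i - a_i), and m(A \ H) = m(A) - m(H).
Computing the hole measures:
  m(H_1) = -3 - (-4) = 1.
  m(H_2) = -3/2 - (-5/2) = 1.
Summed: m(H) = 1 + 1 = 2.
So m(A \ H) = 6 - 2 = 4.

4


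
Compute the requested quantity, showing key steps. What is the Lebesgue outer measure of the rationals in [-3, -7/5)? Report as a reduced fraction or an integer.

E = Q cap [-3, -7/5) is a subset of Q, which is countable. Enumerate Q = {q_1, q_2, ...}; for any eps > 0, cover q_k by the open interval (q_k - eps/2^(k+1), q_k + eps/2^(k+1)), of length eps/2^k. The total cover length is sum_{k>=1} eps/2^k = eps. Hence m*(E) <= m*(Q) <= eps for every eps > 0, and since outer measure is non-negative, m*(E) = 0.

0


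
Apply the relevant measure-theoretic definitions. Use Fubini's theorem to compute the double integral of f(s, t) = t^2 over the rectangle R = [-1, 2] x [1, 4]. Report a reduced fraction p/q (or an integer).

f(s, t) is a tensor product of a function of s and a function of t, and both factors are bounded continuous (hence Lebesgue integrable) on the rectangle, so Fubini's theorem applies:
  integral_R f d(m x m) = (integral_a1^b1 1 ds) * (integral_a2^b2 t^2 dt).
Inner integral in s: integral_{-1}^{2} 1 ds = (2^1 - (-1)^1)/1
  = 3.
Inner integral in t: integral_{1}^{4} t^2 dt = (4^3 - 1^3)/3
  = 21.
Product: (3) * (21) = 63.

63


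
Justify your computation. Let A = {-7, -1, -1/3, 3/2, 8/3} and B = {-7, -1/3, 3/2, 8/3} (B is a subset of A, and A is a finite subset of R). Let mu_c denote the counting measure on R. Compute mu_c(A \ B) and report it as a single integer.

Counting measure assigns mu_c(E) = |E| (number of elements) when E is finite. For B subset A, A \ B is the set of elements of A not in B, so |A \ B| = |A| - |B|.
|A| = 5, |B| = 4, so mu_c(A \ B) = 5 - 4 = 1.

1


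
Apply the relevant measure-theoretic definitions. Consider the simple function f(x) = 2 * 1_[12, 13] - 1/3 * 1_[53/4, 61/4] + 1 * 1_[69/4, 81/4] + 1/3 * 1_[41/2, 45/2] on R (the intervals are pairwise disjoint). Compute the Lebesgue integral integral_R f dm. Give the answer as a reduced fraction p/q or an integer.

For a simple function f = sum_i c_i * 1_{A_i} with disjoint A_i,
  integral f dm = sum_i c_i * m(A_i).
Lengths of the A_i:
  m(A_1) = 13 - 12 = 1.
  m(A_2) = 61/4 - 53/4 = 2.
  m(A_3) = 81/4 - 69/4 = 3.
  m(A_4) = 45/2 - 41/2 = 2.
Contributions c_i * m(A_i):
  (2) * (1) = 2.
  (-1/3) * (2) = -2/3.
  (1) * (3) = 3.
  (1/3) * (2) = 2/3.
Total: 2 - 2/3 + 3 + 2/3 = 5.

5


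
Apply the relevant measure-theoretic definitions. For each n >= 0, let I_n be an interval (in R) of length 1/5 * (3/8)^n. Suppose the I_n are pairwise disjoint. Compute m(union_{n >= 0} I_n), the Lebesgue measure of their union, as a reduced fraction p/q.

By countable additivity of the Lebesgue measure on pairwise disjoint measurable sets,
  m(union_{n >= 0} I_n) = sum_{n >= 0} m(I_n) = sum_{n >= 0} a * r^n,
  with a = 1/5 and r = 3/8.
Since 0 < r = 3/8 < 1, the geometric series converges:
  sum_{n >= 0} a * r^n = a / (1 - r).
  = 1/5 / (1 - 3/8)
  = 1/5 / (5/8)
  = 8/25.

8/25


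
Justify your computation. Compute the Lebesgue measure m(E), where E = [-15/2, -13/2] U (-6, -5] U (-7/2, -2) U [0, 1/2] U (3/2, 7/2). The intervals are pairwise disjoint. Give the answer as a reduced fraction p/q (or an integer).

For pairwise disjoint intervals, m(union_i I_i) = sum_i m(I_i),
and m is invariant under swapping open/closed endpoints (single points have measure 0).
So m(E) = sum_i (b_i - a_i).
  I_1 has length -13/2 - (-15/2) = 1.
  I_2 has length -5 - (-6) = 1.
  I_3 has length -2 - (-7/2) = 3/2.
  I_4 has length 1/2 - 0 = 1/2.
  I_5 has length 7/2 - 3/2 = 2.
Summing:
  m(E) = 1 + 1 + 3/2 + 1/2 + 2 = 6.

6


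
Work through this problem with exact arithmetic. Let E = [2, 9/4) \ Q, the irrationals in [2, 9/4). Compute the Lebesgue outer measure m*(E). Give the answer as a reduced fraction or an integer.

The interval I = [2, 9/4) has m(I) = 9/4 - 2 = 1/4 (endpoints are measure-zero, so open/closed/half-open agree). Write I = (I cap Q) u (I \ Q). The rationals in I are countable, so m*(I cap Q) = 0 (cover each rational by intervals whose total length is arbitrarily small). By countable subadditivity m*(I) <= m*(I cap Q) + m*(I \ Q), hence m*(I \ Q) >= m(I) = 1/4. The reverse inequality m*(I \ Q) <= m*(I) = 1/4 is trivial since (I \ Q) is a subset of I. Therefore m*(I \ Q) = 1/4.

1/4


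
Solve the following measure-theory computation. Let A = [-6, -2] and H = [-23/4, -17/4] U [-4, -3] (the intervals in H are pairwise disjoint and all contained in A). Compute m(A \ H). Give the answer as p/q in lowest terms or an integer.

The ambient interval has length m(A) = -2 - (-6) = 4.
Since the holes are disjoint and sit inside A, by finite additivity
  m(H) = sum_i (b_i - a_i), and m(A \ H) = m(A) - m(H).
Computing the hole measures:
  m(H_1) = -17/4 - (-23/4) = 3/2.
  m(H_2) = -3 - (-4) = 1.
Summed: m(H) = 3/2 + 1 = 5/2.
So m(A \ H) = 4 - 5/2 = 3/2.

3/2


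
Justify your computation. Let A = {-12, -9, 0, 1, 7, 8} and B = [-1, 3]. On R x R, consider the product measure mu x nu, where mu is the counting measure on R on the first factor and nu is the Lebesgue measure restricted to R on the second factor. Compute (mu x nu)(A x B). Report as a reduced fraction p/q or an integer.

For a measurable rectangle A x B, the product measure satisfies
  (mu x nu)(A x B) = mu(A) * nu(B).
  mu(A) = 6.
  nu(B) = 4.
  (mu x nu)(A x B) = 6 * 4 = 24.

24


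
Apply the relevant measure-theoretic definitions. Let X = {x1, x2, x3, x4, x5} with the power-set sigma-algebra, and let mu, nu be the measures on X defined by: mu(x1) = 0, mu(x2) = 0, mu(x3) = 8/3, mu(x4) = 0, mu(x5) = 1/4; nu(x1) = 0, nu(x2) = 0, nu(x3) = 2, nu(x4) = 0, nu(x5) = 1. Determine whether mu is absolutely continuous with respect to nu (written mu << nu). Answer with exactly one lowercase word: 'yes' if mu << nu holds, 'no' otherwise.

mu << nu means: every nu-null measurable set is also mu-null; equivalently, for every atom x, if nu({x}) = 0 then mu({x}) = 0.
Checking each atom:
  x1: nu = 0, mu = 0 -> consistent with mu << nu.
  x2: nu = 0, mu = 0 -> consistent with mu << nu.
  x3: nu = 2 > 0 -> no constraint.
  x4: nu = 0, mu = 0 -> consistent with mu << nu.
  x5: nu = 1 > 0 -> no constraint.
No atom violates the condition. Therefore mu << nu.

yes


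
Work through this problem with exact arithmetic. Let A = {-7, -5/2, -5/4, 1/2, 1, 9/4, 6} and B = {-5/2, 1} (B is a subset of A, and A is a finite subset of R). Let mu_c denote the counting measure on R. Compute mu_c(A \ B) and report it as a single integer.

Counting measure assigns mu_c(E) = |E| (number of elements) when E is finite. For B subset A, A \ B is the set of elements of A not in B, so |A \ B| = |A| - |B|.
|A| = 7, |B| = 2, so mu_c(A \ B) = 7 - 2 = 5.

5


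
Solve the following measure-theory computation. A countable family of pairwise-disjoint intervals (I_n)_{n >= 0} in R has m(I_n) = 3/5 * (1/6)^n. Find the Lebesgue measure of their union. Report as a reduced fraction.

By countable additivity of the Lebesgue measure on pairwise disjoint measurable sets,
  m(union_{n >= 0} I_n) = sum_{n >= 0} m(I_n) = sum_{n >= 0} a * r^n,
  with a = 3/5 and r = 1/6.
Since 0 < r = 1/6 < 1, the geometric series converges:
  sum_{n >= 0} a * r^n = a / (1 - r).
  = 3/5 / (1 - 1/6)
  = 3/5 / (5/6)
  = 18/25.

18/25


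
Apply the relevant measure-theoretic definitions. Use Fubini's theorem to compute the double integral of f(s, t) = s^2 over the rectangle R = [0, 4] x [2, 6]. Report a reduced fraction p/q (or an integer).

f(s, t) is a tensor product of a function of s and a function of t, and both factors are bounded continuous (hence Lebesgue integrable) on the rectangle, so Fubini's theorem applies:
  integral_R f d(m x m) = (integral_a1^b1 s^2 ds) * (integral_a2^b2 1 dt).
Inner integral in s: integral_{0}^{4} s^2 ds = (4^3 - 0^3)/3
  = 64/3.
Inner integral in t: integral_{2}^{6} 1 dt = (6^1 - 2^1)/1
  = 4.
Product: (64/3) * (4) = 256/3.

256/3


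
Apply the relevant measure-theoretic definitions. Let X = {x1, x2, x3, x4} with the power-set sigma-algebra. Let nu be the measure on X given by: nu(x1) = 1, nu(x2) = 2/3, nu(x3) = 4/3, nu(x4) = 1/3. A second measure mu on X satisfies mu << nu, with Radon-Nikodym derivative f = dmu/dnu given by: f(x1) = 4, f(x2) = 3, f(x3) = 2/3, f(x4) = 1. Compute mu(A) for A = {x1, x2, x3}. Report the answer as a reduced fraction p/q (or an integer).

By the defining property of the Radon-Nikodym derivative, for every measurable set A,
  mu(A) = integral_A f dnu.
Since nu is a discrete measure concentrated on the atoms of X, the integral over A reduces to the sum
  mu(A) = sum_{x in A} f(x) * nu({x}).
Computing each term:
  x1: f(x1) * nu(x1) = 4 * 1 = 4.
  x2: f(x2) * nu(x2) = 3 * 2/3 = 2.
  x3: f(x3) * nu(x3) = 2/3 * 4/3 = 8/9.
Summing: mu(A) = 4 + 2 + 8/9 = 62/9.

62/9


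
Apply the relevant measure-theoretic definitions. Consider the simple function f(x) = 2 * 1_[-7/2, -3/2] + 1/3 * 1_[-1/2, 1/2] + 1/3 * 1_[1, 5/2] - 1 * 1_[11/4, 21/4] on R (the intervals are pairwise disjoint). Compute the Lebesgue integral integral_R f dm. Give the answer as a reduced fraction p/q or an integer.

For a simple function f = sum_i c_i * 1_{A_i} with disjoint A_i,
  integral f dm = sum_i c_i * m(A_i).
Lengths of the A_i:
  m(A_1) = -3/2 - (-7/2) = 2.
  m(A_2) = 1/2 - (-1/2) = 1.
  m(A_3) = 5/2 - 1 = 3/2.
  m(A_4) = 21/4 - 11/4 = 5/2.
Contributions c_i * m(A_i):
  (2) * (2) = 4.
  (1/3) * (1) = 1/3.
  (1/3) * (3/2) = 1/2.
  (-1) * (5/2) = -5/2.
Total: 4 + 1/3 + 1/2 - 5/2 = 7/3.

7/3


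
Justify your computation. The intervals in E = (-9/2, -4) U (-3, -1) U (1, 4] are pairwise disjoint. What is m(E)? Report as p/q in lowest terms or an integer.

For pairwise disjoint intervals, m(union_i I_i) = sum_i m(I_i),
and m is invariant under swapping open/closed endpoints (single points have measure 0).
So m(E) = sum_i (b_i - a_i).
  I_1 has length -4 - (-9/2) = 1/2.
  I_2 has length -1 - (-3) = 2.
  I_3 has length 4 - 1 = 3.
Summing:
  m(E) = 1/2 + 2 + 3 = 11/2.

11/2


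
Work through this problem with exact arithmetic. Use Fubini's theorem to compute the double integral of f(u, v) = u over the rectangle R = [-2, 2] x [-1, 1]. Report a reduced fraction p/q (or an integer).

f(u, v) is a tensor product of a function of u and a function of v, and both factors are bounded continuous (hence Lebesgue integrable) on the rectangle, so Fubini's theorem applies:
  integral_R f d(m x m) = (integral_a1^b1 u du) * (integral_a2^b2 1 dv).
Inner integral in u: integral_{-2}^{2} u du = (2^2 - (-2)^2)/2
  = 0.
Inner integral in v: integral_{-1}^{1} 1 dv = (1^1 - (-1)^1)/1
  = 2.
Product: (0) * (2) = 0.

0


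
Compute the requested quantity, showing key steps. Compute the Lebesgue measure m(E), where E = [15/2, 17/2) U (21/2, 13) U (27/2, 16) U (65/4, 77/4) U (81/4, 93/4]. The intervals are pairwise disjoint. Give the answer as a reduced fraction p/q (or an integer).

For pairwise disjoint intervals, m(union_i I_i) = sum_i m(I_i),
and m is invariant under swapping open/closed endpoints (single points have measure 0).
So m(E) = sum_i (b_i - a_i).
  I_1 has length 17/2 - 15/2 = 1.
  I_2 has length 13 - 21/2 = 5/2.
  I_3 has length 16 - 27/2 = 5/2.
  I_4 has length 77/4 - 65/4 = 3.
  I_5 has length 93/4 - 81/4 = 3.
Summing:
  m(E) = 1 + 5/2 + 5/2 + 3 + 3 = 12.

12


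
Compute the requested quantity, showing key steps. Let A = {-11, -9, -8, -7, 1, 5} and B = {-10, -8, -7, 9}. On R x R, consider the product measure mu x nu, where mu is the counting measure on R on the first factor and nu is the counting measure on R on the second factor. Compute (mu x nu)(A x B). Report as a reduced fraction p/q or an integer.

For a measurable rectangle A x B, the product measure satisfies
  (mu x nu)(A x B) = mu(A) * nu(B).
  mu(A) = 6.
  nu(B) = 4.
  (mu x nu)(A x B) = 6 * 4 = 24.

24


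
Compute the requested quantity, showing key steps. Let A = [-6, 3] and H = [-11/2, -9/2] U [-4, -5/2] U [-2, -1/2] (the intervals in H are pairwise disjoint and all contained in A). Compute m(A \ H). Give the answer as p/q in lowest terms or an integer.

The ambient interval has length m(A) = 3 - (-6) = 9.
Since the holes are disjoint and sit inside A, by finite additivity
  m(H) = sum_i (b_i - a_i), and m(A \ H) = m(A) - m(H).
Computing the hole measures:
  m(H_1) = -9/2 - (-11/2) = 1.
  m(H_2) = -5/2 - (-4) = 3/2.
  m(H_3) = -1/2 - (-2) = 3/2.
Summed: m(H) = 1 + 3/2 + 3/2 = 4.
So m(A \ H) = 9 - 4 = 5.

5


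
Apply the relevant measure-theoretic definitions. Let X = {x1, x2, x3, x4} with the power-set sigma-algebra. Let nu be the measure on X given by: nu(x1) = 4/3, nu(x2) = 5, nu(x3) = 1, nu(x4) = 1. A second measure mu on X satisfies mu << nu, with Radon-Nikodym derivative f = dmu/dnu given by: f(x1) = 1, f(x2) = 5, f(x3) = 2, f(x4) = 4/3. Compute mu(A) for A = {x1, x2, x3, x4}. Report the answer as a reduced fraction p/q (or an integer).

By the defining property of the Radon-Nikodym derivative, for every measurable set A,
  mu(A) = integral_A f dnu.
Since nu is a discrete measure concentrated on the atoms of X, the integral over A reduces to the sum
  mu(A) = sum_{x in A} f(x) * nu({x}).
Computing each term:
  x1: f(x1) * nu(x1) = 1 * 4/3 = 4/3.
  x2: f(x2) * nu(x2) = 5 * 5 = 25.
  x3: f(x3) * nu(x3) = 2 * 1 = 2.
  x4: f(x4) * nu(x4) = 4/3 * 1 = 4/3.
Summing: mu(A) = 4/3 + 25 + 2 + 4/3 = 89/3.

89/3


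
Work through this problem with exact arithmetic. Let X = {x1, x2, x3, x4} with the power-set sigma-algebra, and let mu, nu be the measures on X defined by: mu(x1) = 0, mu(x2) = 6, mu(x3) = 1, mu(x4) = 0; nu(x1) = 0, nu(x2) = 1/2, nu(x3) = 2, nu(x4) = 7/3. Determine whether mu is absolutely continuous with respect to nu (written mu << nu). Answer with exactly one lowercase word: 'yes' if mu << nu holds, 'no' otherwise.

mu << nu means: every nu-null measurable set is also mu-null; equivalently, for every atom x, if nu({x}) = 0 then mu({x}) = 0.
Checking each atom:
  x1: nu = 0, mu = 0 -> consistent with mu << nu.
  x2: nu = 1/2 > 0 -> no constraint.
  x3: nu = 2 > 0 -> no constraint.
  x4: nu = 7/3 > 0 -> no constraint.
No atom violates the condition. Therefore mu << nu.

yes


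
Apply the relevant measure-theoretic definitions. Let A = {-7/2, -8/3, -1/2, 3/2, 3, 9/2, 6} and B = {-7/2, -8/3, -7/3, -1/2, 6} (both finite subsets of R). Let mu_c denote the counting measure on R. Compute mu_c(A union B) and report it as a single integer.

Counting measure on a finite set equals cardinality. By inclusion-exclusion, |A union B| = |A| + |B| - |A cap B|.
|A| = 7, |B| = 5, |A cap B| = 4.
So mu_c(A union B) = 7 + 5 - 4 = 8.

8


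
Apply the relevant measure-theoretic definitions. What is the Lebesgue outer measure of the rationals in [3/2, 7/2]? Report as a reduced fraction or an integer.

Q cap [3/2, 7/2] is countable; list its elements as q_1, q_2, ... . Fix eps > 0 and cover the k-th point by an interval of length eps * 2^(-k). The cover has total length eps * sum_{k>=1} 2^(-k) = eps, so by definition of outer measure m*(Q cap [3/2, 7/2]) <= eps. Since eps was arbitrary and m* >= 0, the outer measure is 0.

0


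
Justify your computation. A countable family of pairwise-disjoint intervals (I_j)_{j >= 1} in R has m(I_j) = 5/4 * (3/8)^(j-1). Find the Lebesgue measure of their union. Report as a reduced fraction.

By countable additivity of the Lebesgue measure on pairwise disjoint measurable sets,
  m(union_{j >= 1} I_j) = sum_{j >= 1} m(I_j) = sum_{j >= 1} a * r^(j-1),
  with a = 5/4 and r = 3/8.
Since 0 < r = 3/8 < 1, the geometric series converges:
  sum_{j >= 1} a * r^(j-1) = a / (1 - r).
  = 5/4 / (1 - 3/8)
  = 5/4 / (5/8)
  = 2.

2


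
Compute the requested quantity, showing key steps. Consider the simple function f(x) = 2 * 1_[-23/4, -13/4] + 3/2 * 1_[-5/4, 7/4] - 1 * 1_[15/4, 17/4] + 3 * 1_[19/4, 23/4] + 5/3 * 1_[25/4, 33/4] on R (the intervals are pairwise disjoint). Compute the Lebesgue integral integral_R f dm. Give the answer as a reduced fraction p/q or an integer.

For a simple function f = sum_i c_i * 1_{A_i} with disjoint A_i,
  integral f dm = sum_i c_i * m(A_i).
Lengths of the A_i:
  m(A_1) = -13/4 - (-23/4) = 5/2.
  m(A_2) = 7/4 - (-5/4) = 3.
  m(A_3) = 17/4 - 15/4 = 1/2.
  m(A_4) = 23/4 - 19/4 = 1.
  m(A_5) = 33/4 - 25/4 = 2.
Contributions c_i * m(A_i):
  (2) * (5/2) = 5.
  (3/2) * (3) = 9/2.
  (-1) * (1/2) = -1/2.
  (3) * (1) = 3.
  (5/3) * (2) = 10/3.
Total: 5 + 9/2 - 1/2 + 3 + 10/3 = 46/3.

46/3


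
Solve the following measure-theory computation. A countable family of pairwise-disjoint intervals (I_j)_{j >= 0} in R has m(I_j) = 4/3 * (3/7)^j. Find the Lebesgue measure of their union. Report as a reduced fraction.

By countable additivity of the Lebesgue measure on pairwise disjoint measurable sets,
  m(union_{j >= 0} I_j) = sum_{j >= 0} m(I_j) = sum_{j >= 0} a * r^j,
  with a = 4/3 and r = 3/7.
Since 0 < r = 3/7 < 1, the geometric series converges:
  sum_{j >= 0} a * r^j = a / (1 - r).
  = 4/3 / (1 - 3/7)
  = 4/3 / (4/7)
  = 7/3.

7/3


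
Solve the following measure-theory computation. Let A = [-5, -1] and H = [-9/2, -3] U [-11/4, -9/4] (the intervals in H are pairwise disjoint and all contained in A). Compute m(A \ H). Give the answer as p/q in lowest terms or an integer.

The ambient interval has length m(A) = -1 - (-5) = 4.
Since the holes are disjoint and sit inside A, by finite additivity
  m(H) = sum_i (b_i - a_i), and m(A \ H) = m(A) - m(H).
Computing the hole measures:
  m(H_1) = -3 - (-9/2) = 3/2.
  m(H_2) = -9/4 - (-11/4) = 1/2.
Summed: m(H) = 3/2 + 1/2 = 2.
So m(A \ H) = 4 - 2 = 2.

2


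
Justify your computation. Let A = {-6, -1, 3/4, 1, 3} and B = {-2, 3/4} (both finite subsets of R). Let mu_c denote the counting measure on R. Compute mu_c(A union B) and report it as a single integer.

Counting measure on a finite set equals cardinality. By inclusion-exclusion, |A union B| = |A| + |B| - |A cap B|.
|A| = 5, |B| = 2, |A cap B| = 1.
So mu_c(A union B) = 5 + 2 - 1 = 6.

6


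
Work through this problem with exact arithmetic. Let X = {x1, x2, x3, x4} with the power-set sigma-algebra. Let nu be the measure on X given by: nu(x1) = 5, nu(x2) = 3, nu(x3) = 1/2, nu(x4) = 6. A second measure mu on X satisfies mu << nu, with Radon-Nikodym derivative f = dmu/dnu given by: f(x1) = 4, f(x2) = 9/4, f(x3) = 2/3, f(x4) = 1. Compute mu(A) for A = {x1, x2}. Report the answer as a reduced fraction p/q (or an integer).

By the defining property of the Radon-Nikodym derivative, for every measurable set A,
  mu(A) = integral_A f dnu.
Since nu is a discrete measure concentrated on the atoms of X, the integral over A reduces to the sum
  mu(A) = sum_{x in A} f(x) * nu({x}).
Computing each term:
  x1: f(x1) * nu(x1) = 4 * 5 = 20.
  x2: f(x2) * nu(x2) = 9/4 * 3 = 27/4.
Summing: mu(A) = 20 + 27/4 = 107/4.

107/4


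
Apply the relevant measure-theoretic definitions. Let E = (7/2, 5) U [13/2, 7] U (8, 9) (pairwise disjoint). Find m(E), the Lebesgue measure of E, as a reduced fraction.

For pairwise disjoint intervals, m(union_i I_i) = sum_i m(I_i),
and m is invariant under swapping open/closed endpoints (single points have measure 0).
So m(E) = sum_i (b_i - a_i).
  I_1 has length 5 - 7/2 = 3/2.
  I_2 has length 7 - 13/2 = 1/2.
  I_3 has length 9 - 8 = 1.
Summing:
  m(E) = 3/2 + 1/2 + 1 = 3.

3


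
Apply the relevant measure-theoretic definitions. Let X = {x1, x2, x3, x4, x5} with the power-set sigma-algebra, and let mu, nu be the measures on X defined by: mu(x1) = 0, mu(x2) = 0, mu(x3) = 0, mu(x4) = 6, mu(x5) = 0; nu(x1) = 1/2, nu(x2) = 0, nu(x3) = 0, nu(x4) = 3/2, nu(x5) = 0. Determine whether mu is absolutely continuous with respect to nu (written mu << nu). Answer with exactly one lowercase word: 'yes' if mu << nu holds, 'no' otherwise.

mu << nu means: every nu-null measurable set is also mu-null; equivalently, for every atom x, if nu({x}) = 0 then mu({x}) = 0.
Checking each atom:
  x1: nu = 1/2 > 0 -> no constraint.
  x2: nu = 0, mu = 0 -> consistent with mu << nu.
  x3: nu = 0, mu = 0 -> consistent with mu << nu.
  x4: nu = 3/2 > 0 -> no constraint.
  x5: nu = 0, mu = 0 -> consistent with mu << nu.
No atom violates the condition. Therefore mu << nu.

yes


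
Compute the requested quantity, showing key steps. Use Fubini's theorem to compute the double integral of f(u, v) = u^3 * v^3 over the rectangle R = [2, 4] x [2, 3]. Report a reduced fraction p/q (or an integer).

f(u, v) is a tensor product of a function of u and a function of v, and both factors are bounded continuous (hence Lebesgue integrable) on the rectangle, so Fubini's theorem applies:
  integral_R f d(m x m) = (integral_a1^b1 u^3 du) * (integral_a2^b2 v^3 dv).
Inner integral in u: integral_{2}^{4} u^3 du = (4^4 - 2^4)/4
  = 60.
Inner integral in v: integral_{2}^{3} v^3 dv = (3^4 - 2^4)/4
  = 65/4.
Product: (60) * (65/4) = 975.

975


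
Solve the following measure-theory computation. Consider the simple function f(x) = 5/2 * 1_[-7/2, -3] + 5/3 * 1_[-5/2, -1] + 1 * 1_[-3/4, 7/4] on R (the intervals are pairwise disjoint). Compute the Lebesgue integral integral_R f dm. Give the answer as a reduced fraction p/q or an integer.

For a simple function f = sum_i c_i * 1_{A_i} with disjoint A_i,
  integral f dm = sum_i c_i * m(A_i).
Lengths of the A_i:
  m(A_1) = -3 - (-7/2) = 1/2.
  m(A_2) = -1 - (-5/2) = 3/2.
  m(A_3) = 7/4 - (-3/4) = 5/2.
Contributions c_i * m(A_i):
  (5/2) * (1/2) = 5/4.
  (5/3) * (3/2) = 5/2.
  (1) * (5/2) = 5/2.
Total: 5/4 + 5/2 + 5/2 = 25/4.

25/4


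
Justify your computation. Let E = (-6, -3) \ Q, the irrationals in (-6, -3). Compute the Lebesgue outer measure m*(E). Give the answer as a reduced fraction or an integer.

The interval I = (-6, -3) has m(I) = -3 - (-6) = 3 (endpoints are measure-zero, so open/closed/half-open agree). Write I = (I cap Q) u (I \ Q). The rationals in I are countable, so m*(I cap Q) = 0 (cover each rational by intervals whose total length is arbitrarily small). By countable subadditivity m*(I) <= m*(I cap Q) + m*(I \ Q), hence m*(I \ Q) >= m(I) = 3. The reverse inequality m*(I \ Q) <= m*(I) = 3 is trivial since (I \ Q) is a subset of I. Therefore m*(I \ Q) = 3.

3


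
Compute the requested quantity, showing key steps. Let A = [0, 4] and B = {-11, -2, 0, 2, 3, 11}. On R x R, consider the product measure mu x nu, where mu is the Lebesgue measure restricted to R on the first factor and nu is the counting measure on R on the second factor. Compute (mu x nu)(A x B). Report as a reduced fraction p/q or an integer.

For a measurable rectangle A x B, the product measure satisfies
  (mu x nu)(A x B) = mu(A) * nu(B).
  mu(A) = 4.
  nu(B) = 6.
  (mu x nu)(A x B) = 4 * 6 = 24.

24


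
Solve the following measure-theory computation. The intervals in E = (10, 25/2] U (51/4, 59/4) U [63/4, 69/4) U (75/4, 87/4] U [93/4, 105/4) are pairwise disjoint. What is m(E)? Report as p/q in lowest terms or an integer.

For pairwise disjoint intervals, m(union_i I_i) = sum_i m(I_i),
and m is invariant under swapping open/closed endpoints (single points have measure 0).
So m(E) = sum_i (b_i - a_i).
  I_1 has length 25/2 - 10 = 5/2.
  I_2 has length 59/4 - 51/4 = 2.
  I_3 has length 69/4 - 63/4 = 3/2.
  I_4 has length 87/4 - 75/4 = 3.
  I_5 has length 105/4 - 93/4 = 3.
Summing:
  m(E) = 5/2 + 2 + 3/2 + 3 + 3 = 12.

12


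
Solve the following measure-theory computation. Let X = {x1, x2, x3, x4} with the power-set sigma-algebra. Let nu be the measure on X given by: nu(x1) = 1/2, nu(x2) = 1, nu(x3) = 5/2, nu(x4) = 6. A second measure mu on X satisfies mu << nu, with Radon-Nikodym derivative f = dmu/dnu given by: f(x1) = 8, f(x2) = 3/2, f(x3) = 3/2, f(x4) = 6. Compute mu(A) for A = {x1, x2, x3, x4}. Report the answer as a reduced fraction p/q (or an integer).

By the defining property of the Radon-Nikodym derivative, for every measurable set A,
  mu(A) = integral_A f dnu.
Since nu is a discrete measure concentrated on the atoms of X, the integral over A reduces to the sum
  mu(A) = sum_{x in A} f(x) * nu({x}).
Computing each term:
  x1: f(x1) * nu(x1) = 8 * 1/2 = 4.
  x2: f(x2) * nu(x2) = 3/2 * 1 = 3/2.
  x3: f(x3) * nu(x3) = 3/2 * 5/2 = 15/4.
  x4: f(x4) * nu(x4) = 6 * 6 = 36.
Summing: mu(A) = 4 + 3/2 + 15/4 + 36 = 181/4.

181/4


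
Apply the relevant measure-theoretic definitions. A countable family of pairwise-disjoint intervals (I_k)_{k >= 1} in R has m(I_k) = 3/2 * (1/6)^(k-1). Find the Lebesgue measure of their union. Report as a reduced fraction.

By countable additivity of the Lebesgue measure on pairwise disjoint measurable sets,
  m(union_{k >= 1} I_k) = sum_{k >= 1} m(I_k) = sum_{k >= 1} a * r^(k-1),
  with a = 3/2 and r = 1/6.
Since 0 < r = 1/6 < 1, the geometric series converges:
  sum_{k >= 1} a * r^(k-1) = a / (1 - r).
  = 3/2 / (1 - 1/6)
  = 3/2 / (5/6)
  = 9/5.

9/5


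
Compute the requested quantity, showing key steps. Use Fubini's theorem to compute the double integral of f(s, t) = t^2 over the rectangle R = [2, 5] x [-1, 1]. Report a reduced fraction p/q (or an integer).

f(s, t) is a tensor product of a function of s and a function of t, and both factors are bounded continuous (hence Lebesgue integrable) on the rectangle, so Fubini's theorem applies:
  integral_R f d(m x m) = (integral_a1^b1 1 ds) * (integral_a2^b2 t^2 dt).
Inner integral in s: integral_{2}^{5} 1 ds = (5^1 - 2^1)/1
  = 3.
Inner integral in t: integral_{-1}^{1} t^2 dt = (1^3 - (-1)^3)/3
  = 2/3.
Product: (3) * (2/3) = 2.

2


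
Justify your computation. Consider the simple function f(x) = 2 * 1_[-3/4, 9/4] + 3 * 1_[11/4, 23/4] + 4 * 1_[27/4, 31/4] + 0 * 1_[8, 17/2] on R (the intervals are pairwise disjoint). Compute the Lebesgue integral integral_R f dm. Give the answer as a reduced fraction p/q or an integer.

For a simple function f = sum_i c_i * 1_{A_i} with disjoint A_i,
  integral f dm = sum_i c_i * m(A_i).
Lengths of the A_i:
  m(A_1) = 9/4 - (-3/4) = 3.
  m(A_2) = 23/4 - 11/4 = 3.
  m(A_3) = 31/4 - 27/4 = 1.
  m(A_4) = 17/2 - 8 = 1/2.
Contributions c_i * m(A_i):
  (2) * (3) = 6.
  (3) * (3) = 9.
  (4) * (1) = 4.
  (0) * (1/2) = 0.
Total: 6 + 9 + 4 + 0 = 19.

19


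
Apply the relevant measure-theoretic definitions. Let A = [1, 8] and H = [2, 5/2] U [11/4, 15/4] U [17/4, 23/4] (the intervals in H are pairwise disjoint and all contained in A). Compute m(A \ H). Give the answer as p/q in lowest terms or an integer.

The ambient interval has length m(A) = 8 - 1 = 7.
Since the holes are disjoint and sit inside A, by finite additivity
  m(H) = sum_i (b_i - a_i), and m(A \ H) = m(A) - m(H).
Computing the hole measures:
  m(H_1) = 5/2 - 2 = 1/2.
  m(H_2) = 15/4 - 11/4 = 1.
  m(H_3) = 23/4 - 17/4 = 3/2.
Summed: m(H) = 1/2 + 1 + 3/2 = 3.
So m(A \ H) = 7 - 3 = 4.

4


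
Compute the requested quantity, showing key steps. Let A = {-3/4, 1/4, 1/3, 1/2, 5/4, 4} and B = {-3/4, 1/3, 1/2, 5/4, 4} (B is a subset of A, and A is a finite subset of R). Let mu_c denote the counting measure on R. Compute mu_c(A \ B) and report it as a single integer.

Counting measure assigns mu_c(E) = |E| (number of elements) when E is finite. For B subset A, A \ B is the set of elements of A not in B, so |A \ B| = |A| - |B|.
|A| = 6, |B| = 5, so mu_c(A \ B) = 6 - 5 = 1.

1


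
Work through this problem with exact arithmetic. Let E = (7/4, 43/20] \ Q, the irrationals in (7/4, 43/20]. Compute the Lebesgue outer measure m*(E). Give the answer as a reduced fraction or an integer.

The interval I = (7/4, 43/20] has m(I) = 43/20 - 7/4 = 2/5 (endpoints are measure-zero, so open/closed/half-open agree). Write I = (I cap Q) u (I \ Q). The rationals in I are countable, so m*(I cap Q) = 0 (cover each rational by intervals whose total length is arbitrarily small). By countable subadditivity m*(I) <= m*(I cap Q) + m*(I \ Q), hence m*(I \ Q) >= m(I) = 2/5. The reverse inequality m*(I \ Q) <= m*(I) = 2/5 is trivial since (I \ Q) is a subset of I. Therefore m*(I \ Q) = 2/5.

2/5


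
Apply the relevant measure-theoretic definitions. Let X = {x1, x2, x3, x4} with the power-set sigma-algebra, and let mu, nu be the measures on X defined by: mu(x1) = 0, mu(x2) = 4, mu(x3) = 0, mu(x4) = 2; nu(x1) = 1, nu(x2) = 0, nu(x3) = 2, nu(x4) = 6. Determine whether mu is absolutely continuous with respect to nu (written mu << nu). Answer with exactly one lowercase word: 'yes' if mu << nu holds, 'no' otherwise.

mu << nu means: every nu-null measurable set is also mu-null; equivalently, for every atom x, if nu({x}) = 0 then mu({x}) = 0.
Checking each atom:
  x1: nu = 1 > 0 -> no constraint.
  x2: nu = 0, mu = 4 > 0 -> violates mu << nu.
  x3: nu = 2 > 0 -> no constraint.
  x4: nu = 6 > 0 -> no constraint.
The atom(s) x2 violate the condition (nu = 0 but mu > 0). Therefore mu is NOT absolutely continuous w.r.t. nu.

no


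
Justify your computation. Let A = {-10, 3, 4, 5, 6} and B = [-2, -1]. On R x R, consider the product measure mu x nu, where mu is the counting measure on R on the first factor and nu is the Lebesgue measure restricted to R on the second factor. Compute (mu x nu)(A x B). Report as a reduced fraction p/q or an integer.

For a measurable rectangle A x B, the product measure satisfies
  (mu x nu)(A x B) = mu(A) * nu(B).
  mu(A) = 5.
  nu(B) = 1.
  (mu x nu)(A x B) = 5 * 1 = 5.

5


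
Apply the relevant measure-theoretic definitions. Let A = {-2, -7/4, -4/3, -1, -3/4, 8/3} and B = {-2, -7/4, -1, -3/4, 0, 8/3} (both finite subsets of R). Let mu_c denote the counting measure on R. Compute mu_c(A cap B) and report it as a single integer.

Counting measure on a finite set equals cardinality. mu_c(A cap B) = |A cap B| (elements appearing in both).
Enumerating the elements of A that also lie in B gives 5 element(s).
So mu_c(A cap B) = 5.

5


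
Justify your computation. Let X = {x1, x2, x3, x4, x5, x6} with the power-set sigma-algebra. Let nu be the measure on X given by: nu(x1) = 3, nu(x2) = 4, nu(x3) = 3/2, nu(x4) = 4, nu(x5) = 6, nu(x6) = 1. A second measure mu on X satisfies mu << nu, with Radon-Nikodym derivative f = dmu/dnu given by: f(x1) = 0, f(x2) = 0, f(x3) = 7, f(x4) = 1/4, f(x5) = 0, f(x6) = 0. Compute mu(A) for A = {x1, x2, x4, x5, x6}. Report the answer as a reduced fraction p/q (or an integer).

By the defining property of the Radon-Nikodym derivative, for every measurable set A,
  mu(A) = integral_A f dnu.
Since nu is a discrete measure concentrated on the atoms of X, the integral over A reduces to the sum
  mu(A) = sum_{x in A} f(x) * nu({x}).
Computing each term:
  x1: f(x1) * nu(x1) = 0 * 3 = 0.
  x2: f(x2) * nu(x2) = 0 * 4 = 0.
  x4: f(x4) * nu(x4) = 1/4 * 4 = 1.
  x5: f(x5) * nu(x5) = 0 * 6 = 0.
  x6: f(x6) * nu(x6) = 0 * 1 = 0.
Summing: mu(A) = 0 + 0 + 1 + 0 + 0 = 1.

1


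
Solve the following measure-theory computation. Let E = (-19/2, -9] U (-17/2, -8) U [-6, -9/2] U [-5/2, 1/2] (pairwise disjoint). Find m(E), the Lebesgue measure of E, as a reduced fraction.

For pairwise disjoint intervals, m(union_i I_i) = sum_i m(I_i),
and m is invariant under swapping open/closed endpoints (single points have measure 0).
So m(E) = sum_i (b_i - a_i).
  I_1 has length -9 - (-19/2) = 1/2.
  I_2 has length -8 - (-17/2) = 1/2.
  I_3 has length -9/2 - (-6) = 3/2.
  I_4 has length 1/2 - (-5/2) = 3.
Summing:
  m(E) = 1/2 + 1/2 + 3/2 + 3 = 11/2.

11/2
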